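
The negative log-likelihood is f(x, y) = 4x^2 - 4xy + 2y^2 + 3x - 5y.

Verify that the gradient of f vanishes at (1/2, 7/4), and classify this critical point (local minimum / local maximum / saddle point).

local minimum

∇f = (8x - 4y + 3, -4x + 4y - 5); substituting (1/2, 7/4) gives ∇f = (0, 0), so (1/2, 7/4) is indeed a critical point.
The Hessian of f is constant: H = [[8, -4], [-4, 4]].
det(H) = 8·4 − (-4)² = 16.
det(H) > 0 and tr(H) = 12 > 0, so H is positive definite and the point is a local minimum.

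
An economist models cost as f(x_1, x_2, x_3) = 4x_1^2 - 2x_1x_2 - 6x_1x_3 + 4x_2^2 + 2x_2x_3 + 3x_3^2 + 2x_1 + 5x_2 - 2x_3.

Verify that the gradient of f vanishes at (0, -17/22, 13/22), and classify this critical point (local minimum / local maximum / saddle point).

∇f = (8x_1 - 2x_2 - 6x_3 + 2, -2x_1 + 8x_2 + 2x_3 + 5, -6x_1 + 2x_2 + 6x_3 - 2); substituting (0, -17/22, 13/22) gives ∇f = (0, 0, 0), so (0, -17/22, 13/22) is indeed a critical point.
The Hessian is constant: H = [[8, -2, -6], [-2, 8, 2], [-6, 2, 6]].
Leading principal minors: Δ₁ = 8, Δ₂ = 60, Δ₃ = 88.
All leading minors are positive, so H is positive definite: a local minimum.

local minimum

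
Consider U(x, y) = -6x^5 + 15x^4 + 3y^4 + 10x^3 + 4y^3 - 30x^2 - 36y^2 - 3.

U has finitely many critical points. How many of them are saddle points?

6

U separates as a function of x plus a function of y, so ∇U=0 decouples.
∂U/∂x = -30x(x - 2)(x - 1)(x + 1) = 0 at x ∈ {-1, 0, 1, 2}; ∂U/∂y = 12y(y - 2)(y + 3) = 0 at y ∈ {-3, 0, 2}.
The Hessian is diagonal: diag(U_xx, U_yy). Second derivatives: U_xx(-1)=180, U_xx(0)=-60, U_xx(1)=60, U_xx(2)=-180; U_yy(-3)=180, U_yy(0)=-72, U_yy(2)=120.
Saddle points occur where the two diagonal entries have opposite signs: (-1, 0), (0, -3), (0, 2), (1, 0), (2, -3), (2, 2). Count: 6.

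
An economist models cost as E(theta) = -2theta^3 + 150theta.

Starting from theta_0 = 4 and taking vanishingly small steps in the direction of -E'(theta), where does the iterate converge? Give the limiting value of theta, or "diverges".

E'(theta) = -6(theta - 5)(theta + 5), so E'(4) = 54.
Gradient descent moves in the -E' direction, i.e. theta is decreasing.
The nearest critical point in that direction is theta = -5, where E'' = 60 > 0 (a local minimum). The iterate converges there.

-5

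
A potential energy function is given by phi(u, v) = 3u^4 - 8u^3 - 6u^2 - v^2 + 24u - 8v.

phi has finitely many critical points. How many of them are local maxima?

phi separates as a function of u plus a function of v, so ∇phi=0 decouples.
∂phi/∂u = 12(u - 2)(u - 1)(u + 1) = 0 at u ∈ {-1, 1, 2}; ∂phi/∂v = -2(v + 4) = 0 at v ∈ {-4}.
The Hessian is diagonal: diag(phi_uu, phi_vv). Second derivatives: phi_uu(-1)=72, phi_uu(1)=-24, phi_uu(2)=36; phi_vv(-4)=-2.
Local maxima occur where both diagonal entries negative: (1, -4). Count: 1.

1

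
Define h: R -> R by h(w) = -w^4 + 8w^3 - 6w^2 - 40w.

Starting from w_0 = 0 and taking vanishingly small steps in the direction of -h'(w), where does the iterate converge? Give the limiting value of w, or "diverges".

2

h'(w) = -4(w - 5)(w - 2)(w + 1), so h'(0) = -40.
Gradient descent moves in the -h' direction, i.e. w is increasing.
The nearest critical point in that direction is w = 2, where h'' = 36 > 0 (a local minimum). The iterate converges there.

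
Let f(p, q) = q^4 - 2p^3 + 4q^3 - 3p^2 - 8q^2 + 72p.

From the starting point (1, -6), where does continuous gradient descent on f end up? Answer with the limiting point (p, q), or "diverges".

(-4, -4)

f is separable, so gradient descent decouples: p follows -∂f/∂p, q follows -∂f/∂q.
∂f/∂p = -6(p - 3)(p + 4); at p=1 this is 60, so p decreases.
∂f/∂q = 4q(q - 1)(q + 4); at q=-6 this is -336, so q increases.
p converges to its nearest critical value -4 (a local min of the p-part); q converges to -4. The iterate converges to (-4, -4).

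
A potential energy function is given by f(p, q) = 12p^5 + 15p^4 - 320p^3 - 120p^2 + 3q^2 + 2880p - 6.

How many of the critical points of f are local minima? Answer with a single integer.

2

f separates as a function of p plus a function of q, so ∇f=0 decouples.
∂f/∂p = 60(p - 3)(p - 2)(p + 2)(p + 4) = 0 at p ∈ {-4, -2, 2, 3}; ∂f/∂q = 6q = 0 at q ∈ {0}.
The Hessian is diagonal: diag(f_pp, f_qq). Second derivatives: f_pp(-4)=-5040, f_pp(-2)=2400, f_pp(2)=-1440, f_pp(3)=2100; f_qq(0)=6.
Local minima occur where both diagonal entries positive: (-2, 0), (3, 0). Count: 2.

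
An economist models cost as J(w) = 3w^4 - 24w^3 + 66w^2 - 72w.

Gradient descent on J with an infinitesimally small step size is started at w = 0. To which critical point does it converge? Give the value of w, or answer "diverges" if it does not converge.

J'(w) = 12(w - 3)(w - 2)(w - 1), so J'(0) = -72.
Gradient descent moves in the -J' direction, i.e. w is increasing.
The nearest critical point in that direction is w = 1, where J'' = 24 > 0 (a local minimum). The iterate converges there.

1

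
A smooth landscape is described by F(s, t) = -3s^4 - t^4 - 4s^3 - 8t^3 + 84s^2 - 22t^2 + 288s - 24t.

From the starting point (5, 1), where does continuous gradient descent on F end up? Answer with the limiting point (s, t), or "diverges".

F is separable, so gradient descent decouples: s follows -∂F/∂s, t follows -∂F/∂t.
∂F/∂s = -12(s - 4)(s + 2)(s + 3); at s=5 this is -672, so s increases.
∂F/∂t = -4(t + 1)(t + 2)(t + 3); at t=1 this is -96, so t increases.
The s-coordinate has no critical point in that direction and runs off to infinity.

diverges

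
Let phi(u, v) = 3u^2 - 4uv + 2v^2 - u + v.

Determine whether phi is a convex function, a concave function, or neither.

phi is quadratic, so its Hessian is the constant matrix H = [[6, -4], [-4, 4]].
det(H) = 8, tr(H) = 10.
det(H) > 0 and tr(H) > 0, so H is positive definite everywhere: convex.

convex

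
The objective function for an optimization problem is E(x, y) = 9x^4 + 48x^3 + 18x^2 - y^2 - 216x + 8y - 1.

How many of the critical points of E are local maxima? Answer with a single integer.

E separates as a function of x plus a function of y, so ∇E=0 decouples.
∂E/∂x = 36(x - 1)(x + 2)(x + 3) = 0 at x ∈ {-3, -2, 1}; ∂E/∂y = -2(y - 4) = 0 at y ∈ {4}.
The Hessian is diagonal: diag(E_xx, E_yy). Second derivatives: E_xx(-3)=144, E_xx(-2)=-108, E_xx(1)=432; E_yy(4)=-2.
Local maxima occur where both diagonal entries negative: (-2, 4). Count: 1.

1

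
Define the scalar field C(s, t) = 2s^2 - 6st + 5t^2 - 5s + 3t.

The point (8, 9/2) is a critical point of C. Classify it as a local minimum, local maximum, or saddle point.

local minimum

The Hessian of C is constant: H = [[4, -6], [-6, 10]].
det(H) = 4·10 − (-6)² = 4.
det(H) > 0 and tr(H) = 14 > 0, so H is positive definite and the point is a local minimum.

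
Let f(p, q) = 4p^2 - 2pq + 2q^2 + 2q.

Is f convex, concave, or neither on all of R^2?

convex

f is quadratic, so its Hessian is the constant matrix H = [[8, -2], [-2, 4]].
det(H) = 28, tr(H) = 12.
det(H) > 0 and tr(H) > 0, so H is positive definite everywhere: convex.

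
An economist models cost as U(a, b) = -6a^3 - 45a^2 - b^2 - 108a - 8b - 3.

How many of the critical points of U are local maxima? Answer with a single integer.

U separates as a function of a plus a function of b, so ∇U=0 decouples.
∂U/∂a = -18(a + 2)(a + 3) = 0 at a ∈ {-3, -2}; ∂U/∂b = -2(b + 4) = 0 at b ∈ {-4}.
The Hessian is diagonal: diag(U_aa, U_bb). Second derivatives: U_aa(-3)=18, U_aa(-2)=-18; U_bb(-4)=-2.
Local maxima occur where both diagonal entries negative: (-2, -4). Count: 1.

1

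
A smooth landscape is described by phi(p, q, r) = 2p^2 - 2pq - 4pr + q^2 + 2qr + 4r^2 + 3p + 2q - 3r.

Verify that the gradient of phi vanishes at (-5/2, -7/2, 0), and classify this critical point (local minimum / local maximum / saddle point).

∇phi = (4p - 2q - 4r + 3, -2p + 2q + 2r + 2, -4p + 2q + 8r - 3); substituting (-5/2, -7/2, 0) gives ∇phi = (0, 0, 0), so (-5/2, -7/2, 0) is indeed a critical point.
The Hessian is constant: H = [[4, -2, -4], [-2, 2, 2], [-4, 2, 8]].
Leading principal minors: Δ₁ = 4, Δ₂ = 4, Δ₃ = 16.
All leading minors are positive, so H is positive definite: a local minimum.

local minimum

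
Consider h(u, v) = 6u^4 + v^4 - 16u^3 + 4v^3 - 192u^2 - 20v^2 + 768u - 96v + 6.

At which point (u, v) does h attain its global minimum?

h(u,v) separates as P(u) + Q(v) + 6, so its minimum is min P + min Q + 6.
P'(u) = 24(u - 4)(u - 2)(u + 4) vanishes at u ∈ {-4, 2, 4}; Q'(v) = 4(v - 3)(v + 2)(v + 4) vanishes at v ∈ {-4, -2, 3}.
Local minima of P (where P''>0): P(-4)=-3584, P(4)=512. Local minima of Q: Q(-4)=64, Q(3)=-279.
So the global minimum of h is P(-4) + Q(3) + 6 = -3584 − 279 + 6 = -3857, attained at (-4, 3).

(-4, 3)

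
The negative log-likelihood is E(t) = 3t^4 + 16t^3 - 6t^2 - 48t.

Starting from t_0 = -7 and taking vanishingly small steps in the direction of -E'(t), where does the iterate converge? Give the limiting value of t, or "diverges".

E'(t) = 12(t - 1)(t + 1)(t + 4), so E'(-7) = -1728.
Gradient descent moves in the -E' direction, i.e. t is increasing.
The nearest critical point in that direction is t = -4, where E'' = 180 > 0 (a local minimum). The iterate converges there.

-4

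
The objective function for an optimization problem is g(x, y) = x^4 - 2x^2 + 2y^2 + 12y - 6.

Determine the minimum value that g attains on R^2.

-25

g(x,y) separates as P(x) + Q(y) − 6, so its minimum is min P + min Q − 6.
P'(x) = 4x(x - 1)(x + 1) vanishes at x ∈ {-1, 0, 1}; Q'(y) = 4y + 12 vanishes at y ∈ {-3}.
Local minima of P (where P''>0): P(-1)=-1, P(1)=-1. Local minima of Q: Q(-3)=-18.
So the global minimum of g is P(-1) + Q(-3) − 6 = -1 − 18 − 6 = -25, attained at (-1, -3).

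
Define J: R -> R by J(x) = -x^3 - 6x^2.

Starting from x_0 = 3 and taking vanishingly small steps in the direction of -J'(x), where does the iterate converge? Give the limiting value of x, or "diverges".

diverges

J'(x) = -3x(x + 4), so J'(3) = -63.
Gradient descent moves in the -J' direction, i.e. x is increasing.
There is no critical point above x=3, and J' keeps the same sign, so the iterate runs off to +∞.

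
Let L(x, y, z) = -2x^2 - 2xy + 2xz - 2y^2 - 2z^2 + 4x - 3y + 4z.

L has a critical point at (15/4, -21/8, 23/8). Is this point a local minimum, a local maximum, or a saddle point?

The Hessian is constant: H = [[-4, -2, 2], [-2, -4, 0], [2, 0, -4]].
Leading principal minors: Δ₁ = -4, Δ₂ = 12, Δ₃ = -32.
The minors alternate sign starting negative (−, +, −), so H is negative definite: a local maximum.

local maximum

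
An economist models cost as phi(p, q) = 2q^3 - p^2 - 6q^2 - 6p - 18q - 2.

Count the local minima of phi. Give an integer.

phi separates as a function of p plus a function of q, so ∇phi=0 decouples.
∂phi/∂p = -2(p + 3) = 0 at p ∈ {-3}; ∂phi/∂q = 6(q - 3)(q + 1) = 0 at q ∈ {-1, 3}.
The Hessian is diagonal: diag(phi_pp, phi_qq). Second derivatives: phi_pp(-3)=-2; phi_qq(-1)=-24, phi_qq(3)=24.
Local minima occur where both diagonal entries positive: none. Count: 0.

0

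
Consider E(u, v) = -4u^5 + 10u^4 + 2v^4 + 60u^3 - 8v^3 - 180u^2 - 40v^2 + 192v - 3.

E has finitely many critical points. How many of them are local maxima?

E separates as a function of u plus a function of v, so ∇E=0 decouples.
∂E/∂u = -20u(u - 3)(u - 2)(u + 3) = 0 at u ∈ {-3, 0, 2, 3}; ∂E/∂v = 8(v - 4)(v - 2)(v + 3) = 0 at v ∈ {-3, 2, 4}.
The Hessian is diagonal: diag(E_uu, E_vv). Second derivatives: E_uu(-3)=1800, E_uu(0)=-360, E_uu(2)=200, E_uu(3)=-360; E_vv(-3)=280, E_vv(2)=-80, E_vv(4)=112.
Local maxima occur where both diagonal entries negative: (0, 2), (3, 2). Count: 2.

2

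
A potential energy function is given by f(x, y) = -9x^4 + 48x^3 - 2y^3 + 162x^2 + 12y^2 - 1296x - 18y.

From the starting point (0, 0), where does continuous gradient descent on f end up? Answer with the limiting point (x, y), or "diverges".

(3, 1)

f is separable, so gradient descent decouples: x follows -∂f/∂x, y follows -∂f/∂y.
∂f/∂x = -36(x - 4)(x - 3)(x + 3); at x=0 this is -1296, so x increases.
∂f/∂y = -6(y - 3)(y - 1); at y=0 this is -18, so y increases.
x converges to its nearest critical value 3 (a local min of the x-part); y converges to 1. The iterate converges to (3, 1).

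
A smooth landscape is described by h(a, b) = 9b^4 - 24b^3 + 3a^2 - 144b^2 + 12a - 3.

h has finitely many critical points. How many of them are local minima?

h separates as a function of a plus a function of b, so ∇h=0 decouples.
∂h/∂a = 6(a + 2) = 0 at a ∈ {-2}; ∂h/∂b = 36b(b - 4)(b + 2) = 0 at b ∈ {-2, 0, 4}.
The Hessian is diagonal: diag(h_aa, h_bb). Second derivatives: h_aa(-2)=6; h_bb(-2)=432, h_bb(0)=-288, h_bb(4)=864.
Local minima occur where both diagonal entries positive: (-2, -2), (-2, 4). Count: 2.

2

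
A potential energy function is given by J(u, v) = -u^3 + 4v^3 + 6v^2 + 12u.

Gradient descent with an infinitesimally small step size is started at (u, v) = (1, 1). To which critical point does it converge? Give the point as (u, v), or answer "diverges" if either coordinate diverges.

J is separable, so gradient descent decouples: u follows -∂J/∂u, v follows -∂J/∂v.
∂J/∂u = -3(u - 2)(u + 2); at u=1 this is 9, so u decreases.
∂J/∂v = 12v(v + 1); at v=1 this is 24, so v decreases.
u converges to its nearest critical value -2 (a local min of the u-part); v converges to 0. The iterate converges to (-2, 0).

(-2, 0)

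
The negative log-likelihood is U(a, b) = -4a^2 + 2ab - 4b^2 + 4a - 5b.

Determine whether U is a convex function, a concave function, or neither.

concave

U is quadratic, so its Hessian is the constant matrix H = [[-8, 2], [2, -8]].
det(H) = 60, tr(H) = -16.
det(H) > 0 and tr(H) < 0, so H is negative definite everywhere: concave.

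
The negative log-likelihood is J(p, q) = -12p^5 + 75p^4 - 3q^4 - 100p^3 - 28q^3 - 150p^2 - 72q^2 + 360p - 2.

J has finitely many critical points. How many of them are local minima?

2

J separates as a function of p plus a function of q, so ∇J=0 decouples.
∂J/∂p = -60(p - 3)(p - 2)(p - 1)(p + 1) = 0 at p ∈ {-1, 1, 2, 3}; ∂J/∂q = -12q(q + 3)(q + 4) = 0 at q ∈ {-4, -3, 0}.
The Hessian is diagonal: diag(J_pp, J_qq). Second derivatives: J_pp(-1)=1440, J_pp(1)=-240, J_pp(2)=180, J_pp(3)=-480; J_qq(-4)=-48, J_qq(-3)=36, J_qq(0)=-144.
Local minima occur where both diagonal entries positive: (-1, -3), (2, -3). Count: 2.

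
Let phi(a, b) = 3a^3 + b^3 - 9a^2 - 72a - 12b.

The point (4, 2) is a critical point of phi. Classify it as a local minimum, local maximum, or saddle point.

local minimum

The mixed partial ∂²phi/∂a∂b is 0, so the Hessian at any point is diag(phi_aa, phi_bb) = diag(18(a - 1), 6b).
At (4, 2): H = diag(54, 12).
Both eigenvalues are positive, so H is positive definite: a local minimum.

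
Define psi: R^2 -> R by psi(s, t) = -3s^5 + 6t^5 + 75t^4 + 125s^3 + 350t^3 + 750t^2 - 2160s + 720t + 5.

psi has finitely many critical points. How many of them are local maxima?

4

psi separates as a function of s plus a function of t, so ∇psi=0 decouples.
∂psi/∂s = -15(s - 4)(s - 3)(s + 3)(s + 4) = 0 at s ∈ {-4, -3, 3, 4}; ∂psi/∂t = 30(t + 1)(t + 2)(t + 3)(t + 4) = 0 at t ∈ {-4, -3, -2, -1}.
The Hessian is diagonal: diag(psi_ss, psi_tt). Second derivatives: psi_ss(-4)=840, psi_ss(-3)=-630, psi_ss(3)=630, psi_ss(4)=-840; psi_tt(-4)=-180, psi_tt(-3)=60, psi_tt(-2)=-60, psi_tt(-1)=180.
Local maxima occur where both diagonal entries negative: (-3, -4), (-3, -2), (4, -4), (4, -2). Count: 4.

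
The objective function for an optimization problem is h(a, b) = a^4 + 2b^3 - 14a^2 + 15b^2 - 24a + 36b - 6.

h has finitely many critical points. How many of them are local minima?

h separates as a function of a plus a function of b, so ∇h=0 decouples.
∂h/∂a = 4(a - 3)(a + 1)(a + 2) = 0 at a ∈ {-2, -1, 3}; ∂h/∂b = 6(b + 2)(b + 3) = 0 at b ∈ {-3, -2}.
The Hessian is diagonal: diag(h_aa, h_bb). Second derivatives: h_aa(-2)=20, h_aa(-1)=-16, h_aa(3)=80; h_bb(-3)=-6, h_bb(-2)=6.
Local minima occur where both diagonal entries positive: (-2, -2), (3, -2). Count: 2.

2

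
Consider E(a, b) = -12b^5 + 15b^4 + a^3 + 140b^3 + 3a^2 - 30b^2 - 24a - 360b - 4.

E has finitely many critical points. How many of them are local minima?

2

E separates as a function of a plus a function of b, so ∇E=0 decouples.
∂E/∂a = 3(a - 2)(a + 4) = 0 at a ∈ {-4, 2}; ∂E/∂b = -60(b - 3)(b - 1)(b + 1)(b + 2) = 0 at b ∈ {-2, -1, 1, 3}.
The Hessian is diagonal: diag(E_aa, E_bb). Second derivatives: E_aa(-4)=-18, E_aa(2)=18; E_bb(-2)=900, E_bb(-1)=-480, E_bb(1)=720, E_bb(3)=-2400.
Local minima occur where both diagonal entries positive: (2, -2), (2, 1). Count: 2.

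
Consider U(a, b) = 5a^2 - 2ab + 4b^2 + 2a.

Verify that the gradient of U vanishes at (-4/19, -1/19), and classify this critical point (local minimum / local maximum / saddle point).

local minimum

∇U = (10a - 2b + 2, -2a + 8b); substituting (-4/19, -1/19) gives ∇U = (0, 0), so (-4/19, -1/19) is indeed a critical point.
The Hessian of U is constant: H = [[10, -2], [-2, 8]].
det(H) = 10·8 − (-2)² = 76.
det(H) > 0 and tr(H) = 18 > 0, so H is positive definite and the point is a local minimum.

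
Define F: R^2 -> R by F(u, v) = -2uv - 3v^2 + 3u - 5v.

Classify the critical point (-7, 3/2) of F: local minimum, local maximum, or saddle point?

saddle point

The Hessian of F is constant: H = [[0, -2], [-2, -6]].
det(H) = 0·(-6) − (-2)² = -4.
Since det(H) < 0, H is indefinite and the critical point is a saddle point.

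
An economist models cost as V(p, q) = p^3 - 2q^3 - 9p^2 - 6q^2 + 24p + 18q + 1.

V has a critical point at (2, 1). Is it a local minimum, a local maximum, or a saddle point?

The mixed partial ∂²V/∂p∂q is 0, so the Hessian at any point is diag(V_pp, V_qq) = diag(6(p - 3), -12(q + 1)).
At (2, 1): H = diag(-6, -24).
Both eigenvalues are negative, so H is negative definite: a local maximum.

local maximum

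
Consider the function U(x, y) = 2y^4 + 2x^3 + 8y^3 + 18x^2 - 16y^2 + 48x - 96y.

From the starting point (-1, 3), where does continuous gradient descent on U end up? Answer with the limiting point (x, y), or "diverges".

U is separable, so gradient descent decouples: x follows -∂U/∂x, y follows -∂U/∂y.
∂U/∂x = 6(x + 2)(x + 4); at x=-1 this is 18, so x decreases.
∂U/∂y = 8(y - 2)(y + 2)(y + 3); at y=3 this is 240, so y decreases.
x converges to its nearest critical value -2 (a local min of the x-part); y converges to 2. The iterate converges to (-2, 2).

(-2, 2)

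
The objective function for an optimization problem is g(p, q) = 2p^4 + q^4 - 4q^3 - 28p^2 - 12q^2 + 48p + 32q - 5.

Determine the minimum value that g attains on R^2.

g(p,q) separates as A(p) + B(q) − 5, so its minimum is min A + min B − 5.
A'(p) = 8(p - 2)(p - 1)(p + 3) vanishes at p ∈ {-3, 1, 2}; B'(q) = 4(q - 4)(q - 1)(q + 2) vanishes at q ∈ {-2, 1, 4}.
Local minima of A (where A''>0): A(-3)=-234, A(2)=16. Local minima of B: B(-2)=-64, B(4)=-64.
So the global minimum of g is A(-3) + B(-2) − 5 = -234 − 64 − 5 = -303, attained at (-3, -2).

-303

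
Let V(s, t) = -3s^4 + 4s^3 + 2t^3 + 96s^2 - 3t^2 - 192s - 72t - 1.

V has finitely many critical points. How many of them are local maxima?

2

V separates as a function of s plus a function of t, so ∇V=0 decouples.
∂V/∂s = -12(s - 4)(s - 1)(s + 4) = 0 at s ∈ {-4, 1, 4}; ∂V/∂t = 6(t - 4)(t + 3) = 0 at t ∈ {-3, 4}.
The Hessian is diagonal: diag(V_ss, V_tt). Second derivatives: V_ss(-4)=-480, V_ss(1)=180, V_ss(4)=-288; V_tt(-3)=-42, V_tt(4)=42.
Local maxima occur where both diagonal entries negative: (-4, -3), (4, -3). Count: 2.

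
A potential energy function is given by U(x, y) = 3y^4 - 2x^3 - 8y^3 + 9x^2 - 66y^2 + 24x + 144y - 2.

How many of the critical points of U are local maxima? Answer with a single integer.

U separates as a function of x plus a function of y, so ∇U=0 decouples.
∂U/∂x = -6(x - 4)(x + 1) = 0 at x ∈ {-1, 4}; ∂U/∂y = 12(y - 4)(y - 1)(y + 3) = 0 at y ∈ {-3, 1, 4}.
The Hessian is diagonal: diag(U_xx, U_yy). Second derivatives: U_xx(-1)=30, U_xx(4)=-30; U_yy(-3)=336, U_yy(1)=-144, U_yy(4)=252.
Local maxima occur where both diagonal entries negative: (4, 1). Count: 1.

1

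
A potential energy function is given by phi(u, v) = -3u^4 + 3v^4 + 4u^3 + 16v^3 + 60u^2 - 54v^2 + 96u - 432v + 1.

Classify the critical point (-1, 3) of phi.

local minimum

The mixed partial ∂²phi/∂u∂v is 0, so the Hessian at any point is diag(phi_uu, phi_vv) = diag(12(-3u^2 + 2u + 10), 12(3v^2 + 8v - 9)).
At (-1, 3): H = diag(60, 504).
Both eigenvalues are positive, so H is positive definite: a local minimum.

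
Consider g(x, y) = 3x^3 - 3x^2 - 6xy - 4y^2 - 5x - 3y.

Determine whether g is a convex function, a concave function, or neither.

The term 3x^3 is cubic, so the Hessian is not constant.
∂²g/∂x² = 18x - 6, which takes both signs as x varies (negative for sufficiently negative x). A diagonal entry of the Hessian changing sign means the Hessian is neither positive- nor negative-semidefinite on all of R^2.

neither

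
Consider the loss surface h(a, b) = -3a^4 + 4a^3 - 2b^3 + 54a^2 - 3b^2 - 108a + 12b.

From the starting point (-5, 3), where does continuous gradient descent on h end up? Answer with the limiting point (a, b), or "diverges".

diverges

h is separable, so gradient descent decouples: a follows -∂h/∂a, b follows -∂h/∂b.
∂h/∂a = -12(a - 3)(a - 1)(a + 3); at a=-5 this is 1152, so a decreases.
∂h/∂b = -6(b - 1)(b + 2); at b=3 this is -60, so b increases.
The a-coordinate has no critical point in that direction and runs off to infinity.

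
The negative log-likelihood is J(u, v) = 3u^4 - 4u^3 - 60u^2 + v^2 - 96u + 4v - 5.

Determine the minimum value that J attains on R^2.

J(u,v) separates as P(u) + Q(v) − 5, so its minimum is min P + min Q − 5.
P'(u) = 12(u - 4)(u + 1)(u + 2) vanishes at u ∈ {-2, -1, 4}; Q'(v) = 2v + 4 vanishes at v ∈ {-2}.
Local minima of P (where P''>0): P(-2)=32, P(4)=-832. Local minima of Q: Q(-2)=-4.
So the global minimum of J is P(4) + Q(-2) − 5 = -832 − 4 − 5 = -841, attained at (4, -2).

-841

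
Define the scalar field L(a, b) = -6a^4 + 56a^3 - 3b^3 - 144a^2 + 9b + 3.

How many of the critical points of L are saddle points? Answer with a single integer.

L separates as a function of a plus a function of b, so ∇L=0 decouples.
∂L/∂a = -24a(a - 4)(a - 3) = 0 at a ∈ {0, 3, 4}; ∂L/∂b = -9(b - 1)(b + 1) = 0 at b ∈ {-1, 1}.
The Hessian is diagonal: diag(L_aa, L_bb). Second derivatives: L_aa(0)=-288, L_aa(3)=72, L_aa(4)=-96; L_bb(-1)=18, L_bb(1)=-18.
Saddle points occur where the two diagonal entries have opposite signs: (0, -1), (3, 1), (4, -1). Count: 3.

3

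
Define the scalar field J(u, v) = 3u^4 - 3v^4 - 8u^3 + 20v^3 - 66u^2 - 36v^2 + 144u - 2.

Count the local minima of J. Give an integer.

2

J separates as a function of u plus a function of v, so ∇J=0 decouples.
∂J/∂u = 12(u - 4)(u - 1)(u + 3) = 0 at u ∈ {-3, 1, 4}; ∂J/∂v = -12v(v - 3)(v - 2) = 0 at v ∈ {0, 2, 3}.
The Hessian is diagonal: diag(J_uu, J_vv). Second derivatives: J_uu(-3)=336, J_uu(1)=-144, J_uu(4)=252; J_vv(0)=-72, J_vv(2)=24, J_vv(3)=-36.
Local minima occur where both diagonal entries positive: (-3, 2), (4, 2). Count: 2.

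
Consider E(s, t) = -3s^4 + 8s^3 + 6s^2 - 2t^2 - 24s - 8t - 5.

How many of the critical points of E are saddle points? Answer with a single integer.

E separates as a function of s plus a function of t, so ∇E=0 decouples.
∂E/∂s = -12(s - 2)(s - 1)(s + 1) = 0 at s ∈ {-1, 1, 2}; ∂E/∂t = -4(t + 2) = 0 at t ∈ {-2}.
The Hessian is diagonal: diag(E_ss, E_tt). Second derivatives: E_ss(-1)=-72, E_ss(1)=24, E_ss(2)=-36; E_tt(-2)=-4.
Saddle points occur where the two diagonal entries have opposite signs: (1, -2). Count: 1.

1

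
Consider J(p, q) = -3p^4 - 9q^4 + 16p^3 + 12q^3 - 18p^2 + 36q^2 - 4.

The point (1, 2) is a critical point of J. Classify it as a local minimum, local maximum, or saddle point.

The mixed partial ∂²J/∂p∂q is 0, so the Hessian at any point is diag(J_pp, J_qq) = diag(12(-3p^2 + 8p - 3), 36(-3q^2 + 2q + 2)).
At (1, 2): H = diag(24, -216).
The eigenvalues have opposite signs, so H is indefinite: a saddle point.

saddle point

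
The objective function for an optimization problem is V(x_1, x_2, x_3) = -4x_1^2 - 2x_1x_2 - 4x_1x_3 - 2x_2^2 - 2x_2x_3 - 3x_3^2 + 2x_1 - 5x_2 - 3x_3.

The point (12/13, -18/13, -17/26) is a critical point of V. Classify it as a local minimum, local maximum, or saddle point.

local maximum

The Hessian is constant: H = [[-8, -2, -4], [-2, -4, -2], [-4, -2, -6]].
Leading principal minors: Δ₁ = -8, Δ₂ = 28, Δ₃ = -104.
The minors alternate sign starting negative (−, +, −), so H is negative definite: a local maximum.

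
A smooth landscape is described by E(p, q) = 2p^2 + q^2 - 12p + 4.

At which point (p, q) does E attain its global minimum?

E(p,q) separates as A(p) + B(q) + 4, so its minimum is min A + min B + 4.
A'(p) = 4p - 12 vanishes at p ∈ {3}; B'(q) = 2q vanishes at q ∈ {0}.
Local minima of A (where A''>0): A(3)=-18. Local minima of B: B(0)=0.
So the global minimum of E is A(3) + B(0) + 4 = -18 + 0 + 4 = -14, attained at (3, 0).

(3, 0)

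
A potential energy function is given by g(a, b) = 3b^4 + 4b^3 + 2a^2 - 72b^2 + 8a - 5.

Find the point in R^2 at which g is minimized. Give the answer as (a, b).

g(a,b) separates as P(a) + Q(b) − 5, so its minimum is min P + min Q − 5.
P'(a) = 4a + 8 vanishes at a ∈ {-2}; Q'(b) = 12b(b - 3)(b + 4) vanishes at b ∈ {-4, 0, 3}.
Local minima of P (where P''>0): P(-2)=-8. Local minima of Q: Q(-4)=-640, Q(3)=-297.
So the global minimum of g is P(-2) + Q(-4) − 5 = -8 − 640 − 5 = -653, attained at (-2, -4).

(-2, -4)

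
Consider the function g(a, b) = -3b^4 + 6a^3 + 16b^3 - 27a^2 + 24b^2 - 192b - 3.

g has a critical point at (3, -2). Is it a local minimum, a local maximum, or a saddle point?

The mixed partial ∂²g/∂a∂b is 0, so the Hessian at any point is diag(g_aa, g_bb) = diag(18(2a - 3), 12(-3b^2 + 8b + 4)).
At (3, -2): H = diag(54, -288).
The eigenvalues have opposite signs, so H is indefinite: a saddle point.

saddle point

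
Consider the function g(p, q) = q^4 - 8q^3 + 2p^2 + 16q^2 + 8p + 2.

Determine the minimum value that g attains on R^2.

g(p,q) separates as A(p) + B(q) + 2, so its minimum is min A + min B + 2.
A'(p) = 4p + 8 vanishes at p ∈ {-2}; B'(q) = 4q(q - 4)(q - 2) vanishes at q ∈ {0, 2, 4}.
Local minima of A (where A''>0): A(-2)=-8. Local minima of B: B(0)=0, B(4)=0.
So the global minimum of g is A(-2) + B(0) + 2 = -8 + 0 + 2 = -6, attained at (-2, 0).

-6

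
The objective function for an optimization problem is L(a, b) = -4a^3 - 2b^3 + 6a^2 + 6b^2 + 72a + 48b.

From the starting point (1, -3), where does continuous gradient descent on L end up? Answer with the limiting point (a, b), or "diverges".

(-2, -2)

L is separable, so gradient descent decouples: a follows -∂L/∂a, b follows -∂L/∂b.
∂L/∂a = -12(a - 3)(a + 2); at a=1 this is 72, so a decreases.
∂L/∂b = -6(b - 4)(b + 2); at b=-3 this is -42, so b increases.
a converges to its nearest critical value -2 (a local min of the a-part); b converges to -2. The iterate converges to (-2, -2).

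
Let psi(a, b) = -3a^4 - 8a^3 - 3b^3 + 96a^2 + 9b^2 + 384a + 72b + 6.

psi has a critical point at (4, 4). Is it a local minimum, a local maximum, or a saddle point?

The mixed partial ∂²psi/∂a∂b is 0, so the Hessian at any point is diag(psi_aa, psi_bb) = diag(12(-3a^2 - 4a + 16), 18(-b + 1)).
At (4, 4): H = diag(-576, -54).
Both eigenvalues are negative, so H is negative definite: a local maximum.

local maximum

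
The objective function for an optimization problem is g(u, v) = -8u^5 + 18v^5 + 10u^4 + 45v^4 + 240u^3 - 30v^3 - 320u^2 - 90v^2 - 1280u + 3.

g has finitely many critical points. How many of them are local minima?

g separates as a function of u plus a function of v, so ∇g=0 decouples.
∂g/∂u = -40(u - 4)(u - 2)(u + 1)(u + 4) = 0 at u ∈ {-4, -1, 2, 4}; ∂g/∂v = 90v(v - 1)(v + 1)(v + 2) = 0 at v ∈ {-2, -1, 0, 1}.
The Hessian is diagonal: diag(g_uu, g_vv). Second derivatives: g_uu(-4)=5760, g_uu(-1)=-1800, g_uu(2)=1440, g_uu(4)=-3200; g_vv(-2)=-540, g_vv(-1)=180, g_vv(0)=-180, g_vv(1)=540.
Local minima occur where both diagonal entries positive: (-4, -1), (-4, 1), (2, -1), (2, 1). Count: 4.

4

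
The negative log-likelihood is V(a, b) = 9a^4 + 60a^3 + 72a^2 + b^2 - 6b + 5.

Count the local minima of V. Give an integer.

V separates as a function of a plus a function of b, so ∇V=0 decouples.
∂V/∂a = 36a(a + 1)(a + 4) = 0 at a ∈ {-4, -1, 0}; ∂V/∂b = 2(b - 3) = 0 at b ∈ {3}.
The Hessian is diagonal: diag(V_aa, V_bb). Second derivatives: V_aa(-4)=432, V_aa(-1)=-108, V_aa(0)=144; V_bb(3)=2.
Local minima occur where both diagonal entries positive: (-4, 3), (0, 3). Count: 2.

2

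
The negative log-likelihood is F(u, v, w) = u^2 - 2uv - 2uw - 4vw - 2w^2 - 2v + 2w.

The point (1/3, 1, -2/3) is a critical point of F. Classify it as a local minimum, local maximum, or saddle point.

saddle point

The Hessian is constant: H = [[2, -2, -2], [-2, 0, -4], [-2, -4, -4]].
Leading principal minors: Δ₁ = 2, Δ₂ = -4, Δ₃ = -48.
The minors fit neither the all-positive nor the alternating-sign pattern, so H is indefinite: a saddle point.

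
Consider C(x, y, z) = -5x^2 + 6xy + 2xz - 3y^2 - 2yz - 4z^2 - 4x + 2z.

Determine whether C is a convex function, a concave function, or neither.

C is quadratic, so its Hessian is the constant matrix H = [[-10, 6, 2], [6, -6, -2], [2, -2, -8]].
Leading principal minors: -10, 24, -176.
Signs alternate −, +, − ⇒ H ≺ 0 ⇒ concave.

concave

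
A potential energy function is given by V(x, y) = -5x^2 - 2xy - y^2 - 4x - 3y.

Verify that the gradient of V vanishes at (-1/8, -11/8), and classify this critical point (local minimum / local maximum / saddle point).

∇V = (-10x - 2y - 4, -2x - 2y - 3); substituting (-1/8, -11/8) gives ∇V = (0, 0), so (-1/8, -11/8) is indeed a critical point.
The Hessian of V is constant: H = [[-10, -2], [-2, -2]].
det(H) = (-10)·(-2) − (-2)² = 16.
det(H) > 0 and tr(H) = -12 < 0, so H is negative definite and the point is a local maximum.

local maximum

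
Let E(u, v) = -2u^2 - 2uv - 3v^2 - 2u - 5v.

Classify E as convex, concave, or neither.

concave

E is quadratic, so its Hessian is the constant matrix H = [[-4, -2], [-2, -6]].
det(H) = 20, tr(H) = -10.
det(H) > 0 and tr(H) < 0, so H is negative definite everywhere: concave.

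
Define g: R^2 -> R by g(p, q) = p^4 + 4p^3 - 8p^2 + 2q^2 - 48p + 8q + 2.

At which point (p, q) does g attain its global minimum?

(2, -2)

g(p,q) separates as A(p) + B(q) + 2, so its minimum is min A + min B + 2.
A'(p) = 4(p - 2)(p + 2)(p + 3) vanishes at p ∈ {-3, -2, 2}; B'(q) = 4q + 8 vanishes at q ∈ {-2}.
Local minima of A (where A''>0): A(-3)=45, A(2)=-80. Local minima of B: B(-2)=-8.
So the global minimum of g is A(2) + B(-2) + 2 = -80 − 8 + 2 = -86, attained at (2, -2).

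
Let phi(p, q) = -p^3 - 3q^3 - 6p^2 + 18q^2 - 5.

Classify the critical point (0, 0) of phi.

The mixed partial ∂²phi/∂p∂q is 0, so the Hessian at any point is diag(phi_pp, phi_qq) = diag(-6(p + 2), 18(-q + 2)).
At (0, 0): H = diag(-12, 36).
The eigenvalues have opposite signs, so H is indefinite: a saddle point.

saddle point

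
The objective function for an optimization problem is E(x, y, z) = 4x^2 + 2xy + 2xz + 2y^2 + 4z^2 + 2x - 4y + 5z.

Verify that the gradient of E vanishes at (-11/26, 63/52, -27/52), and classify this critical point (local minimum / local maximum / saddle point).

∇E = (8x + 2y + 2z + 2, 2x + 4y - 4, 2x + 8z + 5); substituting (-11/26, 63/52, -27/52) gives ∇E = (0, 0, 0), so (-11/26, 63/52, -27/52) is indeed a critical point.
The Hessian is constant: H = [[8, 2, 2], [2, 4, 0], [2, 0, 8]].
Leading principal minors: Δ₁ = 8, Δ₂ = 28, Δ₃ = 208.
All leading minors are positive, so H is positive definite: a local minimum.

local minimum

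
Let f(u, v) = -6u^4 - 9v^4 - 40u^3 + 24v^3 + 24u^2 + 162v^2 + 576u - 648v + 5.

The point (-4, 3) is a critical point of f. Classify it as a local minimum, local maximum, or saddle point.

The mixed partial ∂²f/∂u∂v is 0, so the Hessian at any point is diag(f_uu, f_vv) = diag(24(-3u^2 - 10u + 2), 36(-3v^2 + 4v + 9)).
At (-4, 3): H = diag(-144, -216).
Both eigenvalues are negative, so H is negative definite: a local maximum.

local maximum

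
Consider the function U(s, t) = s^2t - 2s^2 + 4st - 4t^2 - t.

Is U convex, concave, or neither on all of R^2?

neither

The term s^2t is cubic, so the Hessian is not constant.
∂²U/∂s² = 2t - 4, which takes both signs as t varies (negative for sufficiently negative t). A diagonal entry of the Hessian changing sign means the Hessian is neither positive- nor negative-semidefinite on all of R^2.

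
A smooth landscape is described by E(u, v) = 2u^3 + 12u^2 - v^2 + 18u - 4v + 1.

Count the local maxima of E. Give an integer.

1

E separates as a function of u plus a function of v, so ∇E=0 decouples.
∂E/∂u = 6(u + 1)(u + 3) = 0 at u ∈ {-3, -1}; ∂E/∂v = -2(v + 2) = 0 at v ∈ {-2}.
The Hessian is diagonal: diag(E_uu, E_vv). Second derivatives: E_uu(-3)=-12, E_uu(-1)=12; E_vv(-2)=-2.
Local maxima occur where both diagonal entries negative: (-3, -2). Count: 1.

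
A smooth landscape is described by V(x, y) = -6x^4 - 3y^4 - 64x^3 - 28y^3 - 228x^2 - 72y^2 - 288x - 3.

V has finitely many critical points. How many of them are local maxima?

V separates as a function of x plus a function of y, so ∇V=0 decouples.
∂V/∂x = -24(x + 1)(x + 3)(x + 4) = 0 at x ∈ {-4, -3, -1}; ∂V/∂y = -12y(y + 3)(y + 4) = 0 at y ∈ {-4, -3, 0}.
The Hessian is diagonal: diag(V_xx, V_yy). Second derivatives: V_xx(-4)=-72, V_xx(-3)=48, V_xx(-1)=-144; V_yy(-4)=-48, V_yy(-3)=36, V_yy(0)=-144.
Local maxima occur where both diagonal entries negative: (-4, -4), (-4, 0), (-1, -4), (-1, 0). Count: 4.

4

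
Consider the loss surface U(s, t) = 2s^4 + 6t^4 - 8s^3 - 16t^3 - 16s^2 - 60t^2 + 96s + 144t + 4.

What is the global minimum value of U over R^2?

U(s,t) separates as P(s) + Q(t) + 4, so its minimum is min P + min Q + 4.
P'(s) = 8(s - 3)(s - 2)(s + 2) vanishes at s ∈ {-2, 2, 3}; Q'(t) = 24(t - 3)(t - 1)(t + 2) vanishes at t ∈ {-2, 1, 3}.
Local minima of P (where P''>0): P(-2)=-160, P(3)=90. Local minima of Q: Q(-2)=-304, Q(3)=-54.
So the global minimum of U is P(-2) + Q(-2) + 4 = -160 − 304 + 4 = -460, attained at (-2, -2).

-460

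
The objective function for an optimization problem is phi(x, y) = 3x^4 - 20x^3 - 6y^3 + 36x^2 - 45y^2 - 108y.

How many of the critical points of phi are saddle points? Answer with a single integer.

phi separates as a function of x plus a function of y, so ∇phi=0 decouples.
∂phi/∂x = 12x(x - 3)(x - 2) = 0 at x ∈ {0, 2, 3}; ∂phi/∂y = -18(y + 2)(y + 3) = 0 at y ∈ {-3, -2}.
The Hessian is diagonal: diag(phi_xx, phi_yy). Second derivatives: phi_xx(0)=72, phi_xx(2)=-24, phi_xx(3)=36; phi_yy(-3)=18, phi_yy(-2)=-18.
Saddle points occur where the two diagonal entries have opposite signs: (0, -2), (2, -3), (3, -2). Count: 3.

3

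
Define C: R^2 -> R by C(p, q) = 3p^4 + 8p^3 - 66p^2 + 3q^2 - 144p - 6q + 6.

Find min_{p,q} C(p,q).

C(p,q) separates as A(p) + B(q) + 6, so its minimum is min A + min B + 6.
A'(p) = 12(p - 3)(p + 1)(p + 4) vanishes at p ∈ {-4, -1, 3}; B'(q) = 6q - 6 vanishes at q ∈ {1}.
Local minima of A (where A''>0): A(-4)=-224, A(3)=-567. Local minima of B: B(1)=-3.
So the global minimum of C is A(3) + B(1) + 6 = -567 − 3 + 6 = -564, attained at (3, 1).

-564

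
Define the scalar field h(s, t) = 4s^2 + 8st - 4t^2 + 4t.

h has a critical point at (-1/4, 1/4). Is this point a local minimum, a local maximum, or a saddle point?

The Hessian of h is constant: H = [[8, 8], [8, -8]].
det(H) = 8·(-8) − 8² = -128.
Since det(H) < 0, H is indefinite and the critical point is a saddle point.

saddle point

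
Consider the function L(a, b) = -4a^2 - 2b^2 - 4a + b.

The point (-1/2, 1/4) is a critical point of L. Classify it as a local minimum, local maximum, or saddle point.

The Hessian of L is constant: H = [[-8, 0], [0, -4]].
det(H) = (-8)·(-4) − 0² = 32.
det(H) > 0 and tr(H) = -12 < 0, so H is negative definite and the point is a local maximum.

local maximum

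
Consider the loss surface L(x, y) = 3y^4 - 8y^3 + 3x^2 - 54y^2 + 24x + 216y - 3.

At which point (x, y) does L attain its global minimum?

L(x,y) separates as P(x) + Q(y) − 3, so its minimum is min P + min Q − 3.
P'(x) = 6x + 24 vanishes at x ∈ {-4}; Q'(y) = 12(y - 3)(y - 2)(y + 3) vanishes at y ∈ {-3, 2, 3}.
Local minima of P (where P''>0): P(-4)=-48. Local minima of Q: Q(-3)=-675, Q(3)=189.
So the global minimum of L is P(-4) + Q(-3) − 3 = -48 − 675 − 3 = -726, attained at (-4, -3).

(-4, -3)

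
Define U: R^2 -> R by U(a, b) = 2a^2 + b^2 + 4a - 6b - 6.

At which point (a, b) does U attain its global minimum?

(-1, 3)

U(a,b) separates as P(a) + Q(b) − 6, so its minimum is min P + min Q − 6.
P'(a) = 4a + 4 vanishes at a ∈ {-1}; Q'(b) = 2b - 6 vanishes at b ∈ {3}.
Local minima of P (where P''>0): P(-1)=-2. Local minima of Q: Q(3)=-9.
So the global minimum of U is P(-1) + Q(3) − 6 = -2 − 9 − 6 = -17, attained at (-1, 3).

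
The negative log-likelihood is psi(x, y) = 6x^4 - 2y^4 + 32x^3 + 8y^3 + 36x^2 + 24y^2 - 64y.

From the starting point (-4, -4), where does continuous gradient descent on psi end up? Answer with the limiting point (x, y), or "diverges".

psi is separable, so gradient descent decouples: x follows -∂psi/∂x, y follows -∂psi/∂y.
∂psi/∂x = 24x(x + 1)(x + 3); at x=-4 this is -288, so x increases.
∂psi/∂y = -8(y - 4)(y - 1)(y + 2); at y=-4 this is 640, so y decreases.
The y-coordinate has no critical point in that direction and runs off to infinity.

diverges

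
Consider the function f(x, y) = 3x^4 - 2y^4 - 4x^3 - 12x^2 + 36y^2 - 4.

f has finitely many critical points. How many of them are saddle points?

f separates as a function of x plus a function of y, so ∇f=0 decouples.
∂f/∂x = 12x(x - 2)(x + 1) = 0 at x ∈ {-1, 0, 2}; ∂f/∂y = -8y(y - 3)(y + 3) = 0 at y ∈ {-3, 0, 3}.
The Hessian is diagonal: diag(f_xx, f_yy). Second derivatives: f_xx(-1)=36, f_xx(0)=-24, f_xx(2)=72; f_yy(-3)=-144, f_yy(0)=72, f_yy(3)=-144.
Saddle points occur where the two diagonal entries have opposite signs: (-1, -3), (-1, 3), (0, 0), (2, -3), (2, 3). Count: 5.

5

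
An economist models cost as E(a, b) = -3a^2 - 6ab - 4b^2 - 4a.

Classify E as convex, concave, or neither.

concave

E is quadratic, so its Hessian is the constant matrix H = [[-6, -6], [-6, -8]].
det(H) = 12, tr(H) = -14.
det(H) > 0 and tr(H) < 0, so H is negative definite everywhere: concave.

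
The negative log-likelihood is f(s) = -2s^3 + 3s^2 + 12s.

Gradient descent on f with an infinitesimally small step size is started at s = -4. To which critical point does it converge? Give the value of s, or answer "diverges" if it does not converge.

f'(s) = -6(s - 2)(s + 1), so f'(-4) = -108.
Gradient descent moves in the -f' direction, i.e. s is increasing.
The nearest critical point in that direction is s = -1, where f'' = 18 > 0 (a local minimum). The iterate converges there.

-1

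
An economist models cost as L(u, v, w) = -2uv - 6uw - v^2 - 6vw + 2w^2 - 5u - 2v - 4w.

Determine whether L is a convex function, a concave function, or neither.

neither

L is quadratic, so its Hessian is the constant matrix H = [[0, -2, -6], [-2, -2, -6], [-6, -6, 4]].
Leading principal minors: 0, -4, -88.
Neither pattern holds ⇒ H is indefinite ⇒ neither convex nor concave.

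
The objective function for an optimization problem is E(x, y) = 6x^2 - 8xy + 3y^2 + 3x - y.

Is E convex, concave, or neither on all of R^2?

E is quadratic, so its Hessian is the constant matrix H = [[12, -8], [-8, 6]].
det(H) = 8, tr(H) = 18.
det(H) > 0 and tr(H) > 0, so H is positive definite everywhere: convex.

convex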